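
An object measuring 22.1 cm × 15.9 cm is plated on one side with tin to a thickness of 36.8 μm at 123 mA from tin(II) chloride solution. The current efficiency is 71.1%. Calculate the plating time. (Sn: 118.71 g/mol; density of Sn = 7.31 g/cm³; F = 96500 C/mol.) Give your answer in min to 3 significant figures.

2930 min

Plated area = 22.1 × 15.9 = 351.4 cm²
Volume = 351.4 × 36.8×10⁻⁴ cm = 1.293 cm³
m(Sn) = 1.293 × 7.31 = 9.452 g
n(Sn) = 9.452 / 118.71 = 0.07962 mol; n(e⁻) = 2 × 0.07962 = 0.1592 mol
Q = 0.1592 × 96500 / 0.711 = 21610 C
t = 21610 / 0.123 = 1.757×10^5 s = 2930 min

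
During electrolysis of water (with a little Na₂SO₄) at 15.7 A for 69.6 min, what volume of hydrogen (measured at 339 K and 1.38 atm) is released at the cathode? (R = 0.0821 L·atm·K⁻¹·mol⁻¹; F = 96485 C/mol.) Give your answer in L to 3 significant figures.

6.85 L

Q = 15.7 A × 4176 s = 65560 C
n(e⁻) = Q/F = 65560/96485 = 0.6795 mol
2H⁺ + 2e⁻ → H₂, so n(H₂) = 0.6795 / 2 = 0.3398 mol
V = nRT/P = 0.3398 × 0.0821 × 339 / 1.38 = 6.853 L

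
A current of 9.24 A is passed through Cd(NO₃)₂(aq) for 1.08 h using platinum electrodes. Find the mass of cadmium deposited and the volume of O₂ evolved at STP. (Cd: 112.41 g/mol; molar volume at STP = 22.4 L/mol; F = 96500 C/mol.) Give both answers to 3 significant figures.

Q = 9.24 × 3888 = 35930 C; n(e⁻) = 35930 / 96500 = 0.3723 mol
Cathode: Cd²⁺ + 2e⁻ → Cd → n(Cd) = 0.3723/2 = 0.1862 mol → 20.9 g
Anode: 2H₂O → O₂ + 4H⁺ + 4e⁻ → n(O₂) = 0.3723/4 = 0.09308 mol → 2.08 L

20.9 g Cd; 2.08 L O₂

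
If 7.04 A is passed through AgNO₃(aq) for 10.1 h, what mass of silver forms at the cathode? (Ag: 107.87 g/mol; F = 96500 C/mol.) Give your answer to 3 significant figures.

286 g

Q = It = 7.04 × 36360 = 2.560×10^5 C
n(e⁻) = Q/F = 2.560×10^5/96500 = 2.653 mol
Ag⁺ + e⁻ → Ag, so n(Ag) = 2.653 mol
m = 2.653 × 107.87 = 286 g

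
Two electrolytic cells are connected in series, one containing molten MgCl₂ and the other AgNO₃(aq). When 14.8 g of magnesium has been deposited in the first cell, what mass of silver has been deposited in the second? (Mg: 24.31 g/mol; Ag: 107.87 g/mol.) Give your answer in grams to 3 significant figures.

n(Mg) = 14.8 / 24.31 = 0.6088 mol
Mg²⁺ + 2e⁻ → Mg, so n(e⁻) = 2 × 0.6088 = 1.218 mol
The cells are in series, so the same charge (and hence the same n(e⁻) = 1.218 mol) passes through both.
Ag⁺ + e⁻ → Ag, so n(Ag) = 1.218 mol
m(Ag) = 1.218 × 107.87 = 131 g

131 g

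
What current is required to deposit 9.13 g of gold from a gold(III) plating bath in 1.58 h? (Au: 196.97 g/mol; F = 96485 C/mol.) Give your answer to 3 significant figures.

n(Au) = 9.13 / 196.97 = 0.04635 mol
Au³⁺ + 3e⁻ → Au, so n(e⁻) = 3 × 0.04635 = 0.1391 mol
Q = 0.1391 × 96485 = 13420 C
I = Q / t = 13420 / 5688 s = 2.36 A

2.36 A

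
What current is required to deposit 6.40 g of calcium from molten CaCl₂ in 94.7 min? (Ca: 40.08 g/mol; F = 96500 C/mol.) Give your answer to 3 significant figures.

n(Ca) = 6.40 / 40.08 = 0.1597 mol
Ca²⁺ + 2e⁻ → Ca, so n(e⁻) = 2 × 0.1597 = 0.3194 mol
Q = 0.3194 × 96500 = 30820 C
I = Q / t = 30820 / 5682 s = 5.42 A

5.42 A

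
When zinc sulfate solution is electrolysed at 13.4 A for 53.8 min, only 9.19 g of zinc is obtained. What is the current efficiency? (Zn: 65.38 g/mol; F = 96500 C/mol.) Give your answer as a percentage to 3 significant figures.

Q = 13.4 × 3228 = 43260 C
n(e⁻) = 43260 / 96500 = 0.4483 mol
Zn²⁺ + 2e⁻ → Zn, so theoretical n(Zn) = 0.2242 mol → 14.66 g
Efficiency = 9.19 / 14.66 = 0.6269 = 62.7%

62.7%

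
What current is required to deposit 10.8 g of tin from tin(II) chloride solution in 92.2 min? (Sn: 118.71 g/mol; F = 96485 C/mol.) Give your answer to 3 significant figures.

3.17 A

n(Sn) = 10.8 / 118.71 = 0.09098 mol
Sn²⁺ + 2e⁻ → Sn, so n(e⁻) = 2 × 0.09098 = 0.1820 mol
Q = 0.1820 × 96485 = 17560 C
I = Q / t = 17560 / 5532 s = 3.17 A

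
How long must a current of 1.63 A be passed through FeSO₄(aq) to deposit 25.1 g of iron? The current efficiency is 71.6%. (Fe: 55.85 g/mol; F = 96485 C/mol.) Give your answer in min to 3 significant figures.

n(Fe) = 25.1 / 55.85 = 0.4494 mol
Fe²⁺ + 2e⁻ → Fe, so n(e⁻) = 2 × 0.4494 = 0.8988 mol
Q = 0.8988 × 96485 / 0.716 = 1.211×10^5 C
t = Q / I = 1.211×10^5 / 1.63 = 74290 s = 1240 min

1240 min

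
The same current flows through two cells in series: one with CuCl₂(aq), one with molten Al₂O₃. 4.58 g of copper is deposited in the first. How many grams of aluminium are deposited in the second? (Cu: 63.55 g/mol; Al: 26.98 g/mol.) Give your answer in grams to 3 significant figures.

1.30 g

n(Cu) = 4.58 / 63.55 = 0.07207 mol
Cu²⁺ + 2e⁻ → Cu, so n(e⁻) = 2 × 0.07207 = 0.1441 mol
The cells are in series, so the same charge (and hence the same n(e⁻) = 0.1441 mol) passes through both.
Al³⁺ + 3e⁻ → Al, so n(Al) = 0.1441 / 3 = 0.04803 mol
m(Al) = 0.04803 × 26.98 = 1.30 g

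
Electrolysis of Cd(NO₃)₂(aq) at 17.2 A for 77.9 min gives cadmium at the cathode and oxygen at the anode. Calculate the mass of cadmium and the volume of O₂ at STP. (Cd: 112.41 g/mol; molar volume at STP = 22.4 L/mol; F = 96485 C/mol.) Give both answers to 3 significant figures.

46.8 g Cd; 4.67 L O₂

Q = 17.2 × 4674 = 80390 C; n(e⁻) = 80390 / 96485 = 0.8332 mol
Cathode: Cd²⁺ + 2e⁻ → Cd → n(Cd) = 0.8332/2 = 0.4166 mol → 46.8 g
Anode: 2H₂O → O₂ + 4H⁺ + 4e⁻ → n(O₂) = 0.8332/4 = 0.2083 mol → 4.67 L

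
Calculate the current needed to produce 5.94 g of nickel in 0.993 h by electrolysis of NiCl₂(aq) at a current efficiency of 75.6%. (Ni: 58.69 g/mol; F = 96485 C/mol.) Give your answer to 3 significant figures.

7.23 A

n(Ni) = 5.94 / 58.69 = 0.1012 mol
Ni²⁺ + 2e⁻ → Ni, so n(e⁻) = 2 × 0.1012 = 0.2024 mol
Q = 0.2024 × 96485 / 0.756 = 25830 C
I = Q / t = 25830 / 3574.8 s = 7.23 A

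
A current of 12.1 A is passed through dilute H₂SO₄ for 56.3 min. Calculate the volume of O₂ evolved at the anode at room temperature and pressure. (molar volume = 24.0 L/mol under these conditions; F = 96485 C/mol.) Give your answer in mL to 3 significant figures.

2540 mL

Q = 12.1 A × 3378 s = 40870 C
Moles of electrons = 40870 / 96485 = 0.4236 mol
2H₂O → O₂ + 4H⁺ + 4e⁻, so n(O₂) = 0.4236 / 4 = 0.1059 mol
V = 0.1059 × 24.0 = 2.542 L
= 2540 mL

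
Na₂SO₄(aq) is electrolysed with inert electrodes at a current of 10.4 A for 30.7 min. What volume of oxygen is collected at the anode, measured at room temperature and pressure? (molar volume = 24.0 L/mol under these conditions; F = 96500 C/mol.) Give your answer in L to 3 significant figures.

1.19 L

Q = 10.4 A × 1842 s = 19160 C
n(e⁻) = 19160 / 96500 = 0.1985 mol
2H₂O → O₂ + 4H⁺ + 4e⁻, so n(O₂) = 0.1985 / 4 = 0.04963 mol
V = 0.04963 × 24.0 = 1.191 L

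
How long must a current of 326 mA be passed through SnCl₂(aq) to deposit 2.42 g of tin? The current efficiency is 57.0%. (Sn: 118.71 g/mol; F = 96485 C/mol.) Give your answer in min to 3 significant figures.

n(Sn) = 2.42 / 118.71 = 0.02039 mol
Sn²⁺ + 2e⁻ → Sn, so n(e⁻) = 2 × 0.02039 = 0.04078 mol
Q = 0.04078 × 96485 / 0.570 = 6903 C
t = Q / I = 6903 / 0.326 = 21170 s = 353 min

353 min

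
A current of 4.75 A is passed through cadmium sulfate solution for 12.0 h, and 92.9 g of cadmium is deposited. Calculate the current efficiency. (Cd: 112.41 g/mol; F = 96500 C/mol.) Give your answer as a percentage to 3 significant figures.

77.7%

Q = 4.75 × 43200 = 2.052×10^5 C
n(e⁻) = 2.052×10^5 / 96500 = 2.126 mol
Cd²⁺ + 2e⁻ → Cd, so theoretical n(Cd) = 1.063 mol → 119.5 g
Efficiency = 92.9 / 119.5 = 0.7774 = 77.7%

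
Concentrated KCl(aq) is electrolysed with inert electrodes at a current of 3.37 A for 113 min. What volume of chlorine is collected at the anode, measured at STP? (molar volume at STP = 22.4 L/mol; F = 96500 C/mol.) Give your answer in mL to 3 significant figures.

Charge passed = 3.37 × 6780 = 22850 C
n(e⁻) = Q/F = 22850/96500 = 0.2368 mol
2Cl⁻ → Cl₂ + 2e⁻, so n(Cl₂) = 0.2368 / 2 = 0.1184 mol
V = 0.1184 × 22.4 = 2.652 L
= 2650 mL

2650 mL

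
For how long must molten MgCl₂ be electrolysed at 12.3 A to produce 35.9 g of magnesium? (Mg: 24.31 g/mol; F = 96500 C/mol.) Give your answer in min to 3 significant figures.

n(Mg) = 35.9 / 24.31 = 1.477 mol
Mg²⁺ + 2e⁻ → Mg, so n(e⁻) = 2 × 1.477 = 2.954 mol
Q = 2.954 × 96500 = 2.851×10^5 C
t = Q / I = 2.851×10^5 / 12.3 = 23180 s = 386 min

386 min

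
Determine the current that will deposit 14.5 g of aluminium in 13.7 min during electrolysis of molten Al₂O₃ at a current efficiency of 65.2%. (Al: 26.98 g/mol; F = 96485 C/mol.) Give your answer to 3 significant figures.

n(Al) = 14.5 / 26.98 = 0.5374 mol
Al³⁺ + 3e⁻ → Al, so n(e⁻) = 3 × 0.5374 = 1.612 mol
Q = 1.612 × 96485 / 0.652 = 2.385×10^5 C
I = Q / t = 2.385×10^5 / 822 s = 290 A

290 A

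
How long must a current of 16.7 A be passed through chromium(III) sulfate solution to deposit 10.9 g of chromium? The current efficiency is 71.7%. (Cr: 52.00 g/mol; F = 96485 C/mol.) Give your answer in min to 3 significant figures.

84.5 min

n(Cr) = 10.9 / 52.00 = 0.2096 mol
Cr³⁺ + 3e⁻ → Cr, so n(e⁻) = 3 × 0.2096 = 0.6288 mol
Q = 0.6288 × 96485 / 0.717 = 84620 C
t = Q / I = 84620 / 16.7 = 5067 s = 84.5 min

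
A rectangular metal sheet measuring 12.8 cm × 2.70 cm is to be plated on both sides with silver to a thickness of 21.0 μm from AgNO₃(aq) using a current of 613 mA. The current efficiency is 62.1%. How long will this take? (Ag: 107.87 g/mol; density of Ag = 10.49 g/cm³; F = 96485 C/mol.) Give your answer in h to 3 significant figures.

Plated area = 2 × 12.8 × 2.70 = 69.12 cm²
Volume = 69.12 × 21.0×10⁻⁴ cm = 0.1452 cm³
m(Ag) = 0.1452 × 10.49 = 1.523 g
n(Ag) = 1.523 / 107.87 = 0.01412 mol; n(e⁻) = 0.01412 mol
Q = 0.01412 × 96485 / 0.621 = 2194 C
t = 2194 / 0.613 = 3579 s = 0.994 h

0.994 h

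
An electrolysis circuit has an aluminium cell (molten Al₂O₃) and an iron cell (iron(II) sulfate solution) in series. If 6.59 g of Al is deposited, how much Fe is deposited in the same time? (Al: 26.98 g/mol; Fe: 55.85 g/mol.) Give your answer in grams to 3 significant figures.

n(Al) = 6.59 / 26.98 = 0.2443 mol
Al³⁺ + 3e⁻ → Al, so n(e⁻) = 3 × 0.2443 = 0.7329 mol
Since the cells are in series, n(e⁻) in the Fe cell is also 0.7329 mol.
Fe²⁺ + 2e⁻ → Fe, so n(Fe) = 0.7329 / 2 = 0.3665 mol
m(Fe) = 0.3665 × 55.85 = 20.5 g

20.5 g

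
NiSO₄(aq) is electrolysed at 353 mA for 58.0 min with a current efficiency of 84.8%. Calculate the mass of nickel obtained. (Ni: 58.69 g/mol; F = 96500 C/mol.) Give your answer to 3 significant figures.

Q = 0.353 × 3480 = 1228 C
n(e⁻) = 1228 / 96500 = 0.01273 mol
Ni²⁺ + 2e⁻ → Ni, so theoretical m(Ni) = 0.006365 × 58.69 = 0.3736 g
Actual mass = 84.8% × 0.3736 = 0.317 g

0.317 g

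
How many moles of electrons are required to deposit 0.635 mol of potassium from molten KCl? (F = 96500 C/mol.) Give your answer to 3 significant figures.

K⁺ + e⁻ → K, so n(e⁻) = 1 × 0.635 = 0.6350 mol

0.635 mol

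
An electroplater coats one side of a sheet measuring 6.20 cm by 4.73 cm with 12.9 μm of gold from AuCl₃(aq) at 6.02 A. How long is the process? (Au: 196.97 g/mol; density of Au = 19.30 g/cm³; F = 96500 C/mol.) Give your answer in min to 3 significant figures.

Plated area = 6.20 × 4.73 = 29.33 cm²
Volume = 29.33 × 12.9×10⁻⁴ cm = 0.03784 cm³
m(Au) = 0.03784 × 19.30 = 0.7303 g
n(Au) = 0.7303 / 196.97 = 0.003708 mol; n(e⁻) = 3 × 0.003708 = 0.01112 mol
Q = 0.01112 × 96500 = 1073 C
t = 1073 / 6.02 = 178.2 s = 2.97 min

2.97 min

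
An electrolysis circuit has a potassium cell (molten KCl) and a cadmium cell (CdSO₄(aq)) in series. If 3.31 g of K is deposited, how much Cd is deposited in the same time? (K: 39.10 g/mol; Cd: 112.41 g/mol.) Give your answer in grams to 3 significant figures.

n(K) = 3.31 / 39.10 = 0.08465 mol
K⁺ + e⁻ → K, so n(e⁻) = 0.08465 mol
In series, the same 0.08465 mol of electrons flows through the second cell.
Cd²⁺ + 2e⁻ → Cd, so n(Cd) = 0.08465 / 2 = 0.04233 mol
m(Cd) = 0.04233 × 112.41 = 4.76 g

4.76 g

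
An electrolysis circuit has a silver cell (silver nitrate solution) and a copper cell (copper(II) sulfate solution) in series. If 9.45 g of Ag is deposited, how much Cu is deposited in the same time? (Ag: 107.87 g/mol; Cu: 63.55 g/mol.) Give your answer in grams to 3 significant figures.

2.78 g

n(Ag) = 9.45 / 107.87 = 0.08761 mol
Ag⁺ + e⁻ → Ag, so n(e⁻) = 0.08761 mol
Since the cells are in series, n(e⁻) in the Cu cell is also 0.08761 mol.
Cu²⁺ + 2e⁻ → Cu, so n(Cu) = 0.08761 / 2 = 0.04381 mol
m(Cu) = 0.04381 × 63.55 = 2.78 g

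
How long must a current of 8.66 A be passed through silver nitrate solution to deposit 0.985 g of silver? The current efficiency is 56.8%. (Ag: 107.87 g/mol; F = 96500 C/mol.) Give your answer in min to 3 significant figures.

n(Ag) = 0.985 / 107.87 = 0.009131 mol
Ag⁺ + e⁻ → Ag, so n(e⁻) = 0.009131 mol
Q = 0.009131 × 96500 / 0.568 = 1551 C
t = Q / I = 1551 / 8.66 = 179.1 s = 2.99 min

2.99 min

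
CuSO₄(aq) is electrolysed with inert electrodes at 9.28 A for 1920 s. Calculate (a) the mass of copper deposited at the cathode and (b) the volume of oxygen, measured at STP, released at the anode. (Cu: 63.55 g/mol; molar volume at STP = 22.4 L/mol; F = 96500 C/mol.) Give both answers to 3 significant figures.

Q = 9.28 × 1920 = 17820 C; n(e⁻) = 17820 / 96500 = 0.1847 mol
Cathode: Cu²⁺ + 2e⁻ → Cu → n(Cu) = 0.1847/2 = 0.09235 mol → 5.87 g
Anode: 2H₂O → O₂ + 4H⁺ + 4e⁻ → n(O₂) = 0.1847/4 = 0.04618 mol → 1.03 L

5.87 g Cu; 1.03 L O₂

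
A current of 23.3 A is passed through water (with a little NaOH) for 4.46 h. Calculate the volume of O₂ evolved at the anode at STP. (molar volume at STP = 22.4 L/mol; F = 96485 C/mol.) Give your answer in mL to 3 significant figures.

Charge passed = 23.3 × 16056 = 3.741×10^5 C
Moles of electrons = 3.741×10^5 / 96485 = 3.877 mol
2H₂O → O₂ + 4H⁺ + 4e⁻, so n(O₂) = 3.877 / 4 = 0.9693 mol
V = 0.9693 × 22.4 = 21.71 L
= 21700 mL

21700 mL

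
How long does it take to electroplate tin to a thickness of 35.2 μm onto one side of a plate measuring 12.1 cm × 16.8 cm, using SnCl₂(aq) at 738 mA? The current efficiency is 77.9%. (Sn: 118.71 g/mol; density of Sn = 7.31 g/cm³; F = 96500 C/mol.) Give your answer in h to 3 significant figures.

4.11 h

Plated area = 12.1 × 16.8 = 203.3 cm²
Volume = 203.3 × 35.2×10⁻⁴ cm = 0.7156 cm³
m(Sn) = 0.7156 × 7.31 = 5.231 g
n(Sn) = 5.231 / 118.71 = 0.04407 mol; n(e⁻) = 2 × 0.04407 = 0.08814 mol
Q = 0.08814 × 96500 / 0.779 = 10920 C
t = 10920 / 0.738 = 14800 s = 4.11 h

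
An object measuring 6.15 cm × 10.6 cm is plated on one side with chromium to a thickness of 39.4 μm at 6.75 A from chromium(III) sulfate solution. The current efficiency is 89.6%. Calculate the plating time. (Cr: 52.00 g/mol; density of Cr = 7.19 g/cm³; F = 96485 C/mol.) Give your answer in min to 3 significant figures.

Plated area = 6.15 × 10.6 = 65.19 cm²
Volume = 65.19 × 39.4×10⁻⁴ cm = 0.2568 cm³
m(Cr) = 0.2568 × 7.19 = 1.846 g
n(Cr) = 1.846 / 52.00 = 0.03550 mol; n(e⁻) = 3 × 0.03550 = 0.1065 mol
Q = 0.1065 × 96485 / 0.896 = 11470 C
t = 11470 / 6.75 = 1699 s = 28.3 min

28.3 min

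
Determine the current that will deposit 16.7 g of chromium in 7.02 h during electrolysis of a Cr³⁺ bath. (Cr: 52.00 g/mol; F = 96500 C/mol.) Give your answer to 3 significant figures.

n(Cr) = 16.7 / 52.00 = 0.3212 mol
Cr³⁺ + 3e⁻ → Cr, so n(e⁻) = 3 × 0.3212 = 0.9636 mol
Q = 0.9636 × 96500 = 92990 C
I = Q / t = 92990 / 25272 s = 3.68 A

3.68 A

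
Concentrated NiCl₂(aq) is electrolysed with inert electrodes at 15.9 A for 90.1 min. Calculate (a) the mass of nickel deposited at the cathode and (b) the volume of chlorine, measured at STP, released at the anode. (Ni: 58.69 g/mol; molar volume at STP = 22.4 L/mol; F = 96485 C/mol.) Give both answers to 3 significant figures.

26.1 g Ni; 9.98 L Cl₂

Q = 15.9 × 5406 = 85960 C; n(e⁻) = 85960 / 96485 = 0.8909 mol
Cathode: Ni²⁺ + 2e⁻ → Ni → n(Ni) = 0.8909/2 = 0.4455 mol → 26.1 g
Anode: 2Cl⁻ → Cl₂ + 2e⁻ → n(Cl₂) = 0.8909/2 = 0.4455 mol → 9.98 L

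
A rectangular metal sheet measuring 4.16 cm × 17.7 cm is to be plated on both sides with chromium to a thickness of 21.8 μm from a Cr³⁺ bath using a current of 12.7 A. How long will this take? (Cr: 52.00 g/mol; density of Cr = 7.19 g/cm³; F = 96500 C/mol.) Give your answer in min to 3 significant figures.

16.9 min

Plated area = 2 × 4.16 × 17.7 = 147.3 cm²
Volume = 147.3 × 21.8×10⁻⁴ cm = 0.3211 cm³
m(Cr) = 0.3211 × 7.19 = 2.309 g
n(Cr) = 2.309 / 52.00 = 0.04440 mol; n(e⁻) = 3 × 0.04440 = 0.1332 mol
Q = 0.1332 × 96500 = 12850 C
t = 12850 / 12.7 = 1012 s = 16.9 min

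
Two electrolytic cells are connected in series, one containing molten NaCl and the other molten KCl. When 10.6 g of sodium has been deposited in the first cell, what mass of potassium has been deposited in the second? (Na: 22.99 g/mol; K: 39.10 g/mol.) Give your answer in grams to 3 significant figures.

18.0 g

n(Na) = 10.6 / 22.99 = 0.4611 mol
Na⁺ + e⁻ → Na, so n(e⁻) = 0.4611 mol
The cells are in series, so the same charge (and hence the same n(e⁻) = 0.4611 mol) passes through both.
K⁺ + e⁻ → K, so n(K) = 0.4611 mol
m(K) = 0.4611 × 39.10 = 18.0 g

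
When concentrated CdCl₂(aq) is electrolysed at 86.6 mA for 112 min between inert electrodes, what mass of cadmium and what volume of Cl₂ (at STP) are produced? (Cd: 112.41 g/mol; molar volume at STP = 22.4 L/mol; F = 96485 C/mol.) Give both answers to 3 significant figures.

0.339 g Cd; 0.0676 L Cl₂

Q = 0.0866 × 6720 = 582.0 C; n(e⁻) = 582.0 / 96485 = 0.006032 mol
Cathode: Cd²⁺ + 2e⁻ → Cd → n(Cd) = 0.006032/2 = 0.003016 mol → 0.339 g
Anode: 2Cl⁻ → Cl₂ + 2e⁻ → n(Cl₂) = 0.006032/2 = 0.003016 mol → 0.0676 L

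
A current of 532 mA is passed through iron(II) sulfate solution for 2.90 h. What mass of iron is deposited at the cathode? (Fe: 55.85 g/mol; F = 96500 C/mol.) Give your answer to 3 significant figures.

Q = It = 0.532 × 10440 = 5554 C
n(e⁻) = Q/F = 5554/96500 = 0.05755 mol
Fe²⁺ + 2e⁻ → Fe, so n(Fe) = 0.05755 / 2 = 0.02878 mol
m = 0.02878 × 55.85 = 1.61 g

1.61 g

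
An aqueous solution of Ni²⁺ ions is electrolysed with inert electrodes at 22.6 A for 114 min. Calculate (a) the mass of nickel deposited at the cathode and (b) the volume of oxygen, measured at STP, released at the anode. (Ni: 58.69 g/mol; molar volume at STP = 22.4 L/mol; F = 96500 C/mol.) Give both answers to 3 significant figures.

47.0 g Ni; 8.97 L O₂

Q = 22.6 × 6840 = 1.546×10^5 C; n(e⁻) = 1.546×10^5 / 96500 = 1.602 mol
Cathode: Ni²⁺ + 2e⁻ → Ni → n(Ni) = 1.602/2 = 0.8010 mol → 47.0 g
Anode: 2H₂O → O₂ + 4H⁺ + 4e⁻ → n(O₂) = 1.602/4 = 0.4005 mol → 8.97 L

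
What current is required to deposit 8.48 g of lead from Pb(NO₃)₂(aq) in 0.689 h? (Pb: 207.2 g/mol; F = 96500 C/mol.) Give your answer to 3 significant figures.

3.18 A

n(Pb) = 8.48 / 207.2 = 0.04093 mol
Pb²⁺ + 2e⁻ → Pb, so n(e⁻) = 2 × 0.04093 = 0.08186 mol
Q = 0.08186 × 96500 = 7899 C
I = Q / t = 7899 / 2480.4 s = 3.18 A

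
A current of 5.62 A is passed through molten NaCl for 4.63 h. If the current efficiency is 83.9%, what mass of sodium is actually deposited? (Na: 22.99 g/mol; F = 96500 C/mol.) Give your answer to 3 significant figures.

18.7 g

Q = 5.62 × 16668 = 93670 C
n(e⁻) = 93670 / 96500 = 0.9707 mol
Na⁺ + e⁻ → Na, so theoretical m(Na) = 0.9707 × 22.99 = 22.32 g
Actual mass = 83.9% × 22.32 = 18.7 g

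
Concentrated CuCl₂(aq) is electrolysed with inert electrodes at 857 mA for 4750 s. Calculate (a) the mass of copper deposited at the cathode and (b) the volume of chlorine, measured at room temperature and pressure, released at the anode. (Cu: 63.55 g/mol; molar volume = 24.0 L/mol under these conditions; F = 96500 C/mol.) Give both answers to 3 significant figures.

1.34 g Cu; 0.506 L Cl₂

Q = 0.857 × 4750 = 4071 C; n(e⁻) = 4071 / 96500 = 0.04219 mol
Cathode: Cu²⁺ + 2e⁻ → Cu → n(Cu) = 0.04219/2 = 0.02110 mol → 1.34 g
Anode: 2Cl⁻ → Cl₂ + 2e⁻ → n(Cl₂) = 0.04219/2 = 0.02110 mol → 0.506 L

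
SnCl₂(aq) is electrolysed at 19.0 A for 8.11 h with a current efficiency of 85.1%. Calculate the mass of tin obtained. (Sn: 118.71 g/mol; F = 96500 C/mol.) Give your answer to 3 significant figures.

Q = 19.0 × 29196 = 5.547×10^5 C
n(e⁻) = 5.547×10^5 / 96500 = 5.748 mol
Sn²⁺ + 2e⁻ → Sn, so theoretical m(Sn) = 2.874 × 118.71 = 341.2 g
Actual mass = 85.1% × 341.2 = 290 g

290 g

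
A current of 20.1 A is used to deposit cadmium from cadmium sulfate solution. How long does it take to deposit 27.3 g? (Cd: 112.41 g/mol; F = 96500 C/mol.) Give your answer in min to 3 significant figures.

38.9 min

n(Cd) = 27.3 / 112.41 = 0.2429 mol
Cd²⁺ + 2e⁻ → Cd, so n(e⁻) = 2 × 0.2429 = 0.4858 mol
Q = 0.4858 × 96500 = 46880 C
t = Q / I = 46880 / 20.1 = 2332 s = 38.9 min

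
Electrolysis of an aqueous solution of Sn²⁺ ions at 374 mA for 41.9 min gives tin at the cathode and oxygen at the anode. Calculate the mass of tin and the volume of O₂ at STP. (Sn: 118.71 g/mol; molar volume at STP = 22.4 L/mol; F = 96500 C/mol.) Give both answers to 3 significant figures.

0.578 g Sn; 0.0546 L O₂

Q = 0.374 × 2514 = 940.2 C; n(e⁻) = 940.2 / 96500 = 0.009743 mol
Cathode: Sn²⁺ + 2e⁻ → Sn → n(Sn) = 0.009743/2 = 0.004872 mol → 0.578 g
Anode: 2H₂O → O₂ + 4H⁺ + 4e⁻ → n(O₂) = 0.009743/4 = 0.002436 mol → 0.0546 L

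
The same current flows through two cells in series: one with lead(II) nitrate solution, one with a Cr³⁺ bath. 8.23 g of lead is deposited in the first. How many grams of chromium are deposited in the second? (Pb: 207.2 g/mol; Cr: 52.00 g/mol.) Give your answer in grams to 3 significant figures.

n(Pb) = 8.23 / 207.2 = 0.03972 mol
Pb²⁺ + 2e⁻ → Pb, so n(e⁻) = 2 × 0.03972 = 0.07944 mol
The cells are in series, so the same charge (and hence the same n(e⁻) = 0.07944 mol) passes through both.
Cr³⁺ + 3e⁻ → Cr, so n(Cr) = 0.07944 / 3 = 0.02648 mol
m(Cr) = 0.02648 × 52.00 = 1.38 g

1.38 g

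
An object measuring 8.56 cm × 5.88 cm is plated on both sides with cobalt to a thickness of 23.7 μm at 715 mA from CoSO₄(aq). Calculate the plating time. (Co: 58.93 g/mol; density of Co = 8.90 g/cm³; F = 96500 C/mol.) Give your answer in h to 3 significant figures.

2.70 h

Plated area = 2 × 8.56 × 5.88 = 100.7 cm²
Volume = 100.7 × 23.7×10⁻⁴ cm = 0.2387 cm³
m(Co) = 0.2387 × 8.90 = 2.124 g
n(Co) = 2.124 / 58.93 = 0.03604 mol; n(e⁻) = 2 × 0.03604 = 0.07208 mol
Q = 0.07208 × 96500 = 6956 C
t = 6956 / 0.715 = 9729 s = 2.70 h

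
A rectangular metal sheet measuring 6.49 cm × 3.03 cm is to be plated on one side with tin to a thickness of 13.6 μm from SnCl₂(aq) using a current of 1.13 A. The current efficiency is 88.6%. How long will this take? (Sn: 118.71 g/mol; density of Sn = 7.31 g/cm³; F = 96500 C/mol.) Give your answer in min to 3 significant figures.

5.29 min

Plated area = 6.49 × 3.03 = 19.66 cm²
Volume = 19.66 × 13.6×10⁻⁴ cm = 0.02674 cm³
m(Sn) = 0.02674 × 7.31 = 0.1955 g
n(Sn) = 0.1955 / 118.71 = 0.001647 mol; n(e⁻) = 2 × 0.001647 = 0.003294 mol
Q = 0.003294 × 96500 / 0.886 = 358.8 C
t = 358.8 / 1.13 = 317.5 s = 5.29 min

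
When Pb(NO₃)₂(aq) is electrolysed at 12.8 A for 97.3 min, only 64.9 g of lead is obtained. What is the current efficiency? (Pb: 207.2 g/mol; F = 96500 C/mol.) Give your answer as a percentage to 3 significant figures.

80.9%

Q = 12.8 × 5838 = 74730 C
n(e⁻) = 74730 / 96500 = 0.7744 mol
Pb²⁺ + 2e⁻ → Pb, so theoretical n(Pb) = 0.3872 mol → 80.23 g
Efficiency = 64.9 / 80.23 = 0.8089 = 80.9%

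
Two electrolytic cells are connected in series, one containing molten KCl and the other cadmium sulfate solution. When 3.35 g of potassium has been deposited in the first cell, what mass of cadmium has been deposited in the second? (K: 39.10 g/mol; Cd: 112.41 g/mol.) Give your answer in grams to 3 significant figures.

n(K) = 3.35 / 39.10 = 0.08568 mol
K⁺ + e⁻ → K, so n(e⁻) = 0.08568 mol
The cells are in series, so the same charge (and hence the same n(e⁻) = 0.08568 mol) passes through both.
Cd²⁺ + 2e⁻ → Cd, so n(Cd) = 0.08568 / 2 = 0.04284 mol
m(Cd) = 0.04284 × 112.41 = 4.82 g

4.82 g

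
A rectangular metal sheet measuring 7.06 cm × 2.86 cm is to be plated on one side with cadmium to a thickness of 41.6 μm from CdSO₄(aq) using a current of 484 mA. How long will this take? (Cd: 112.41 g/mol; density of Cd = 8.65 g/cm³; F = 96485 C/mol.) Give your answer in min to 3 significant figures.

Plated area = 7.06 × 2.86 = 20.19 cm²
Volume = 20.19 × 41.6×10⁻⁴ cm = 0.08399 cm³
m(Cd) = 0.08399 × 8.65 = 0.7265 g
n(Cd) = 0.7265 / 112.41 = 0.006463 mol; n(e⁻) = 2 × 0.006463 = 0.01293 mol
Q = 0.01293 × 96485 = 1248 C
t = 1248 / 0.484 = 2579 s = 43.0 min

43.0 min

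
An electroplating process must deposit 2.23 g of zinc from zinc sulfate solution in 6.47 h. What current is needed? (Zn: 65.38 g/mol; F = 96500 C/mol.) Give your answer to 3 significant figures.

0.283 A

n(Zn) = 2.23 / 65.38 = 0.03411 mol
Zn²⁺ + 2e⁻ → Zn, so n(e⁻) = 2 × 0.03411 = 0.06822 mol
Q = 0.06822 × 96500 = 6583 C
I = Q / t = 6583 / 23292 s = 0.283 A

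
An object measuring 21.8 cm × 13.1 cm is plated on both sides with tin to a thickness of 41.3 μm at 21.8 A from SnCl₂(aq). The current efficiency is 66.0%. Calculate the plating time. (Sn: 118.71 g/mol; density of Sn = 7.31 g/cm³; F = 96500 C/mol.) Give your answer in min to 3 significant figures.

Plated area = 2 × 21.8 × 13.1 = 571.2 cm²
Volume = 571.2 × 41.3×10⁻⁴ cm = 2.359 cm³
m(Sn) = 2.359 × 7.31 = 17.24 g
n(Sn) = 17.24 / 118.71 = 0.1452 mol; n(e⁻) = 2 × 0.1452 = 0.2904 mol
Q = 0.2904 × 96500 / 0.660 = 42460 C
t = 42460 / 21.8 = 1948 s = 32.5 min

32.5 min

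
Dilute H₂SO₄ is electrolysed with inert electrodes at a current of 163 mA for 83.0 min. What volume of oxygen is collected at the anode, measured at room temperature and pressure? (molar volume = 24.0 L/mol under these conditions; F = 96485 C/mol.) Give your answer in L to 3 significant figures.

Charge passed = 0.163 × 4980 = 811.7 C
n(e⁻) = Q/F = 811.7/96485 = 0.008413 mol
2H₂O → O₂ + 4H⁺ + 4e⁻, so n(O₂) = 0.008413 / 4 = 0.002103 mol
V = 0.002103 × 24.0 = 0.05047 L

0.0505 L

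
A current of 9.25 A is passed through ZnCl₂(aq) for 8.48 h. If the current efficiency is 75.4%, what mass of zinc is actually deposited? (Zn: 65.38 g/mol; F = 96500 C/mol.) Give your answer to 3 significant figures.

72.1 g

Q = 9.25 × 30528 = 2.824×10^5 C
n(e⁻) = 2.824×10^5 / 96500 = 2.926 mol
Zn²⁺ + 2e⁻ → Zn, so theoretical m(Zn) = 1.463 × 65.38 = 95.65 g
Actual mass = 75.4% × 95.65 = 72.1 g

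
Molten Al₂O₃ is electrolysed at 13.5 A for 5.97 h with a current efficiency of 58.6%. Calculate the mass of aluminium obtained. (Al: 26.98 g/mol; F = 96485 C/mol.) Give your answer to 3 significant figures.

Q = 13.5 × 21492 = 2.901×10^5 C
n(e⁻) = 2.901×10^5 / 96485 = 3.007 mol
Al³⁺ + 3e⁻ → Al, so theoretical m(Al) = 1.002 × 26.98 = 27.03 g
Actual mass = 58.6% × 27.03 = 15.8 g

15.8 g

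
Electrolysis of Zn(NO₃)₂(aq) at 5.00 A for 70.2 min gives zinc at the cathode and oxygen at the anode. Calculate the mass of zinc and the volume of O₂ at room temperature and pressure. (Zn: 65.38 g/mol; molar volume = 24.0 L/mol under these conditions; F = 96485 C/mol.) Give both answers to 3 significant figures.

Q = 5.00 × 4212 = 21060 C; n(e⁻) = 21060 / 96485 = 0.2183 mol
Cathode: Zn²⁺ + 2e⁻ → Zn → n(Zn) = 0.2183/2 = 0.1092 mol → 7.14 g
Anode: 2H₂O → O₂ + 4H⁺ + 4e⁻ → n(O₂) = 0.2183/4 = 0.05458 mol → 1.31 L

7.14 g Zn; 1.31 L O₂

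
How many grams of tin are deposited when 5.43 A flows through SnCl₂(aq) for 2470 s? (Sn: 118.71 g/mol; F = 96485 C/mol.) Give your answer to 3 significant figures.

8.25 g

Q = It = 5.43 × 2470 = 13410 C
n(e⁻) = Q/F = 13410/96485 = 0.1390 mol
Sn²⁺ + 2e⁻ → Sn, so n(Sn) = 0.1390 / 2 = 0.06950 mol
m = 0.06950 × 118.71 = 8.25 g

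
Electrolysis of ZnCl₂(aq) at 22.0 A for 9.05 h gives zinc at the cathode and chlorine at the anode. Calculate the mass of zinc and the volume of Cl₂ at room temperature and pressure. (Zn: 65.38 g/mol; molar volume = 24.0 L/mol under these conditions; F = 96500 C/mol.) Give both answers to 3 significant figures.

243 g Zn; 89.1 L Cl₂

Q = 22.0 × 32580 = 7.168×10^5 C; n(e⁻) = 7.168×10^5 / 96500 = 7.428 mol
Cathode: Zn²⁺ + 2e⁻ → Zn → n(Zn) = 7.428/2 = 3.714 mol → 243 g
Anode: 2Cl⁻ → Cl₂ + 2e⁻ → n(Cl₂) = 7.428/2 = 3.714 mol → 89.1 L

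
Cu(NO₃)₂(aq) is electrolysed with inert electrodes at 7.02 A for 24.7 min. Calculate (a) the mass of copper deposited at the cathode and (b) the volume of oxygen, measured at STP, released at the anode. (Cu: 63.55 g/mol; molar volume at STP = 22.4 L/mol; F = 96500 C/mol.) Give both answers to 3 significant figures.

3.43 g Cu; 0.604 L O₂

Q = 7.02 × 1482 = 10400 C; n(e⁻) = 10400 / 96500 = 0.1078 mol
Cathode: Cu²⁺ + 2e⁻ → Cu → n(Cu) = 0.1078/2 = 0.05390 mol → 3.43 g
Anode: 2H₂O → O₂ + 4H⁺ + 4e⁻ → n(O₂) = 0.1078/4 = 0.02695 mol → 0.604 L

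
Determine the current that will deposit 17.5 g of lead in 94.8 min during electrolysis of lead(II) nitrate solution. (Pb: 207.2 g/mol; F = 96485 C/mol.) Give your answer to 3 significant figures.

n(Pb) = 17.5 / 207.2 = 0.08446 mol
Pb²⁺ + 2e⁻ → Pb, so n(e⁻) = 2 × 0.08446 = 0.1689 mol
Q = 0.1689 × 96485 = 16300 C
I = Q / t = 16300 / 5688 s = 2.87 A

2.87 A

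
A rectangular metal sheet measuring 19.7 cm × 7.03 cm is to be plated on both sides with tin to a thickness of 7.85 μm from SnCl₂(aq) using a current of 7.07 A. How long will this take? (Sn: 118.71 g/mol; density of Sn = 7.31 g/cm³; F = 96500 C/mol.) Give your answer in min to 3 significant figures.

Plated area = 2 × 19.7 × 7.03 = 277.0 cm²
Volume = 277.0 × 7.85×10⁻⁴ cm = 0.2174 cm³
m(Sn) = 0.2174 × 7.31 = 1.589 g
n(Sn) = 1.589 / 118.71 = 0.01339 mol; n(e⁻) = 2 × 0.01339 = 0.02678 mol
Q = 0.02678 × 96500 = 2584 C
t = 2584 / 7.07 = 365.5 s = 6.09 min

6.09 min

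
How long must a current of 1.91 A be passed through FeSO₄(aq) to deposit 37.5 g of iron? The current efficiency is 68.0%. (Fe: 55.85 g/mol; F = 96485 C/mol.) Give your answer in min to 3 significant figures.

n(Fe) = 37.5 / 55.85 = 0.6714 mol
Fe²⁺ + 2e⁻ → Fe, so n(e⁻) = 2 × 0.6714 = 1.343 mol
Q = 1.343 × 96485 / 0.680 = 1.906×10^5 C
t = Q / I = 1.906×10^5 / 1.91 = 99790 s = 1660 min

1660 min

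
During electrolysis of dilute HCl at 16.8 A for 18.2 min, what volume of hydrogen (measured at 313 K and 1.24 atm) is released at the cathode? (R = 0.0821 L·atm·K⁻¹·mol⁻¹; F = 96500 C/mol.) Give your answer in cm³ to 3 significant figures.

Q = 16.8 A × 1092 s = 18350 C
n(e⁻) = Q/F = 18350/96500 = 0.1902 mol
2H⁺ + 2e⁻ → H₂, so n(H₂) = 0.1902 / 2 = 0.09510 mol
V = nRT/P = 0.09510 × 0.0821 × 313 / 1.24 = 1.971 L
= 1970 cm³

1970 cm³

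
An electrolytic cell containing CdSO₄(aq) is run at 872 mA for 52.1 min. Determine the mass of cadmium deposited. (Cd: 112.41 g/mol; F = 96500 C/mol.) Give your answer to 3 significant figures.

1.59 g

Q = 0.872 A × 3126 s = 2726 C
n(e⁻) = Q/F = 2726/96500 = 0.02825 mol
Cd²⁺ + 2e⁻ → Cd, so n(Cd) = 0.02825 / 2 = 0.01413 mol
m = 0.01413 × 112.41 = 1.59 g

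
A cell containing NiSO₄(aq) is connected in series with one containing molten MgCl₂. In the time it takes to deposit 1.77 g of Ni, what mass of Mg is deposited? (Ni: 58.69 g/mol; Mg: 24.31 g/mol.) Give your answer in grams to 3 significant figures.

n(Ni) = 1.77 / 58.69 = 0.03016 mol
Ni²⁺ + 2e⁻ → Ni, so n(e⁻) = 2 × 0.03016 = 0.06032 mol
Since the cells are in series, n(e⁻) in the Mg cell is also 0.06032 mol.
Mg²⁺ + 2e⁻ → Mg, so n(Mg) = 0.06032 / 2 = 0.03016 mol
m(Mg) = 0.03016 × 24.31 = 0.733 g

0.733 g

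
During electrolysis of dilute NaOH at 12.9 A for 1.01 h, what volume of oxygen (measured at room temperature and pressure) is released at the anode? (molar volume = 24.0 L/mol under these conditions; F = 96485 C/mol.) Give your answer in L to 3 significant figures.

Charge passed = 12.9 × 3636 = 46900 C
Moles of electrons = 46900 / 96485 = 0.4861 mol
2H₂O → O₂ + 4H⁺ + 4e⁻, so n(O₂) = 0.4861 / 4 = 0.1215 mol
V = 0.1215 × 24.0 = 2.916 L

2.92 L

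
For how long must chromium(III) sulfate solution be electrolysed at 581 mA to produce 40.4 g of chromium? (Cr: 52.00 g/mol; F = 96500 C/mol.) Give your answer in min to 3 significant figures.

n(Cr) = 40.4 / 52.00 = 0.7769 mol
Cr³⁺ + 3e⁻ → Cr, so n(e⁻) = 3 × 0.7769 = 2.331 mol
Q = 2.331 × 96500 = 2.249×10^5 C
t = Q / I = 2.249×10^5 / 0.581 = 3.871×10^5 s = 6450 min

6450 min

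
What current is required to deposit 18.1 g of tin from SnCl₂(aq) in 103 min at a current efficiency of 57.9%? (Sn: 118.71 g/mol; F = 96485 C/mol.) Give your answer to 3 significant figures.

8.22 A

n(Sn) = 18.1 / 118.71 = 0.1525 mol
Sn²⁺ + 2e⁻ → Sn, so n(e⁻) = 2 × 0.1525 = 0.3050 mol
Q = 0.3050 × 96485 / 0.579 = 50830 C
I = Q / t = 50830 / 6180 s = 8.22 A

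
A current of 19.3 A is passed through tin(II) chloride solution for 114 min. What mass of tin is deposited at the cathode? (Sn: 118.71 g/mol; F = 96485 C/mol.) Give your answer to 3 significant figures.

81.2 g

Charge passed = 19.3 × 6840 = 1.320×10^5 C
n(e⁻) = Q/F = 1.320×10^5/96485 = 1.368 mol
Sn²⁺ + 2e⁻ → Sn, so n(Sn) = 1.368 / 2 = 0.6840 mol
m = 0.6840 × 118.71 = 81.2 g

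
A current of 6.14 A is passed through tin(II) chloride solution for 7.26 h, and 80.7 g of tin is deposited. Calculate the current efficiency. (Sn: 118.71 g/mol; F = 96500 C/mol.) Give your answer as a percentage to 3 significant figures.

Q = 6.14 × 26136 = 1.605×10^5 C
n(e⁻) = 1.605×10^5 / 96500 = 1.663 mol
Sn²⁺ + 2e⁻ → Sn, so theoretical n(Sn) = 0.8315 mol → 98.71 g
Efficiency = 80.7 / 98.71 = 0.8175 = 81.8%

81.8%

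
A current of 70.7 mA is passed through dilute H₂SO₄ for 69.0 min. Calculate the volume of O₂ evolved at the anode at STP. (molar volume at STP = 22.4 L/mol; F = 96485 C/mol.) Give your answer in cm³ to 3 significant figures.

17.0 cm³

Q = It = 0.0707 × 4140 = 292.7 C
Moles of electrons = 292.7 / 96485 = 0.003034 mol
2H₂O → O₂ + 4H⁺ + 4e⁻, so n(O₂) = 0.003034 / 4 = 7.585×10^-4 mol
V = 7.585×10^-4 × 22.4 = 0.01699 L
= 17.0 cm³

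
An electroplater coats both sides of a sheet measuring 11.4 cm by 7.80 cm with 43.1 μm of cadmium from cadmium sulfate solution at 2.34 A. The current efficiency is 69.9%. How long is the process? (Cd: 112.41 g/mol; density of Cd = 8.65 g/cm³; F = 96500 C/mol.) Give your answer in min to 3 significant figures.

Plated area = 2 × 11.4 × 7.80 = 177.8 cm²
Volume = 177.8 × 43.1×10⁻⁴ cm = 0.7663 cm³
m(Cd) = 0.7663 × 8.65 = 6.628 g
n(Cd) = 6.628 / 112.41 = 0.05896 mol; n(e⁻) = 2 × 0.05896 = 0.1179 mol
Q = 0.1179 × 96500 / 0.699 = 16280 C
t = 16280 / 2.34 = 6957 s = 116 min

116 min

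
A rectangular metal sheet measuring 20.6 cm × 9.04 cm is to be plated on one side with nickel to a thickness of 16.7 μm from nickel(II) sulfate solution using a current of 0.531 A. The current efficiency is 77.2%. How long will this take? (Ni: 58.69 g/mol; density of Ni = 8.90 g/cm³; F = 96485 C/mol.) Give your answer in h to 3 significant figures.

6.17 h

Plated area = 20.6 × 9.04 = 186.2 cm²
Volume = 186.2 × 16.7×10⁻⁴ cm = 0.3110 cm³
m(Ni) = 0.3110 × 8.90 = 2.768 g
n(Ni) = 2.768 / 58.69 = 0.04716 mol; n(e⁻) = 2 × 0.04716 = 0.09432 mol
Q = 0.09432 × 96485 / 0.772 = 11790 C
t = 11790 / 0.531 = 22200 s = 6.17 h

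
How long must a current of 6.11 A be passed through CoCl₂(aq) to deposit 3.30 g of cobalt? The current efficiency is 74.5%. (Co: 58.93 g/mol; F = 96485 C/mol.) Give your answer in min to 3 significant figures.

n(Co) = 3.30 / 58.93 = 0.05600 mol
Co²⁺ + 2e⁻ → Co, so n(e⁻) = 2 × 0.05600 = 0.1120 mol
Q = 0.1120 × 96485 / 0.745 = 14510 C
t = Q / I = 14510 / 6.11 = 2375 s = 39.6 min

39.6 min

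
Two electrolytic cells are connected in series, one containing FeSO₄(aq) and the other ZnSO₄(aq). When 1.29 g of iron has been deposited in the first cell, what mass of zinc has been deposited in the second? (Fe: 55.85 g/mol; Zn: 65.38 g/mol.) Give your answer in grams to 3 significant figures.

1.51 g

n(Fe) = 1.29 / 55.85 = 0.02310 mol
Fe²⁺ + 2e⁻ → Fe, so n(e⁻) = 2 × 0.02310 = 0.04620 mol
Same current for the same time ⇒ same n(e⁻) = 0.04620 mol in both cells.
Zn²⁺ + 2e⁻ → Zn, so n(Zn) = 0.04620 / 2 = 0.02310 mol
m(Zn) = 0.02310 × 65.38 = 1.51 g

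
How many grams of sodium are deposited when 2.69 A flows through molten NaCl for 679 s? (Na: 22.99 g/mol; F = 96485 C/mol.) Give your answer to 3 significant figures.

Charge passed = 2.69 × 679 = 1827 C
Moles of electrons = 1827 / 96485 = 0.01894 mol
Na⁺ + e⁻ → Na, so n(Na) = 0.01894 mol
m = 0.01894 × 22.99 = 0.435 g

0.435 g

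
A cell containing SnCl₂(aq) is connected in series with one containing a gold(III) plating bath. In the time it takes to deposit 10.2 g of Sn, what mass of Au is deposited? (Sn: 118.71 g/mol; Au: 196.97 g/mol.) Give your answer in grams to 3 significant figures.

11.3 g

n(Sn) = 10.2 / 118.71 = 0.08592 mol
Sn²⁺ + 2e⁻ → Sn, so n(e⁻) = 2 × 0.08592 = 0.1718 mol
Since the cells are in series, n(e⁻) in the Au cell is also 0.1718 mol.
Au³⁺ + 3e⁻ → Au, so n(Au) = 0.1718 / 3 = 0.05727 mol
m(Au) = 0.05727 × 196.97 = 11.3 g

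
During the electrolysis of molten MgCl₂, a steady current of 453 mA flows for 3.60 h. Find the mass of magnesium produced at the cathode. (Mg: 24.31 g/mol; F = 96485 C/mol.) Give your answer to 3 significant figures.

0.740 g

Q = 0.453 A × 12960 s = 5871 C
Moles of electrons = 5871 / 96485 = 0.06085 mol
Mg²⁺ + 2e⁻ → Mg, so n(Mg) = 0.06085 / 2 = 0.03043 mol
m = 0.03043 × 24.31 = 0.740 g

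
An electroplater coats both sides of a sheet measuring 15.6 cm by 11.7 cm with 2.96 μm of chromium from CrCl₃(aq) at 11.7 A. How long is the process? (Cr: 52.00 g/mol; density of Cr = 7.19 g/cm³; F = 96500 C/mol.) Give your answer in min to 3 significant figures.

Plated area = 2 × 15.6 × 11.7 = 365.0 cm²
Volume = 365.0 × 2.96×10⁻⁴ cm = 0.1080 cm³
m(Cr) = 0.1080 × 7.19 = 0.7765 g
n(Cr) = 0.7765 / 52.00 = 0.01493 mol; n(e⁻) = 3 × 0.01493 = 0.04479 mol
Q = 0.04479 × 96500 = 4322 C
t = 4322 / 11.7 = 369.4 s = 6.16 min

6.16 min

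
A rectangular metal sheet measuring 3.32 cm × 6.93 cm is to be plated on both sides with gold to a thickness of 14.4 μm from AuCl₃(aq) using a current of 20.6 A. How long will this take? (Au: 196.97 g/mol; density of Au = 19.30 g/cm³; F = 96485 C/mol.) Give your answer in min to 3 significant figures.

Plated area = 2 × 3.32 × 6.93 = 46.02 cm²
Volume = 46.02 × 14.4×10⁻⁴ cm = 0.06627 cm³
m(Au) = 0.06627 × 19.30 = 1.279 g
n(Au) = 1.279 / 196.97 = 0.006493 mol; n(e⁻) = 3 × 0.006493 = 0.01948 mol
Q = 0.01948 × 96485 = 1880 C
t = 1880 / 20.6 = 91.26 s = 1.52 min

1.52 min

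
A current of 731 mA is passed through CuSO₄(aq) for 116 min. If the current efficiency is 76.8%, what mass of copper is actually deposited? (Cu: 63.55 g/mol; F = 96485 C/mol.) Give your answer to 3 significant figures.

1.29 g

Q = 0.731 × 6960 = 5088 C
n(e⁻) = 5088 / 96485 = 0.05273 mol
Cu²⁺ + 2e⁻ → Cu, so theoretical m(Cu) = 0.02637 × 63.55 = 1.676 g
Actual mass = 76.8% × 1.676 = 1.29 g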